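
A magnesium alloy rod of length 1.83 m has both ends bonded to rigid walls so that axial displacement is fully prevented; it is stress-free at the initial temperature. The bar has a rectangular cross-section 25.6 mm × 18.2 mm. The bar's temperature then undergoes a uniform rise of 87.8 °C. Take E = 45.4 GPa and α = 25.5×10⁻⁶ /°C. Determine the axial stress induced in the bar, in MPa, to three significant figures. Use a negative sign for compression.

-102 MPa

Free thermal expansion αLΔT = 25.5e-6 · 1830 · 87.8 = 4.097 mm.
The walls impose strain ε = −(4.097)/1830 = -2.2389e-03; σ = Eε = 45400 · -2.2389e-03 = -101.6 MPa.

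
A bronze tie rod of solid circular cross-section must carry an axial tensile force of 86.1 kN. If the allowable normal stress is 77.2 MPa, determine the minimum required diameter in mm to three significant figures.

37.7 mm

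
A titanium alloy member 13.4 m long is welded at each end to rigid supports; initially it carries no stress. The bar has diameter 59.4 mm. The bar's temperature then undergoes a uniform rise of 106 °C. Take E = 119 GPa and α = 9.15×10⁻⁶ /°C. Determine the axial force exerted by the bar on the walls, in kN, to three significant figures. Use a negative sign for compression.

-320 kN

Free thermal expansion αLΔT = 9.15e-6 · 13400 · 106 = 13 mm.
The walls impose strain ε = −(13)/13400 = -9.6990e-04; σ = Eε = 119000 · -9.6990e-04 = -115.4 MPa.
Wall reaction R = σ·A = -115.4·2771 = -319800 N = -319.8 kN.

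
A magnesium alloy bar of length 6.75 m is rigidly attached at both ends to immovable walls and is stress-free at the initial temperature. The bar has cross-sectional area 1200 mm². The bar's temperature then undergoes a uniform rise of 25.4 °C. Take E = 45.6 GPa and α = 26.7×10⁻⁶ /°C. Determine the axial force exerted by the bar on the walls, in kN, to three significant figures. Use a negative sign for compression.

Free thermal expansion αLΔT = 26.7e-6 · 6750 · 25.4 = 4.578 mm.
The walls impose strain ε = −(4.578)/6750 = -6.7818e-04; σ = Eε = 45600 · -6.7818e-04 = -30.93 MPa.
Wall reaction R = σ·A = -30.93·1200 = -37110 N = -37.11 kN.

-37.1 kN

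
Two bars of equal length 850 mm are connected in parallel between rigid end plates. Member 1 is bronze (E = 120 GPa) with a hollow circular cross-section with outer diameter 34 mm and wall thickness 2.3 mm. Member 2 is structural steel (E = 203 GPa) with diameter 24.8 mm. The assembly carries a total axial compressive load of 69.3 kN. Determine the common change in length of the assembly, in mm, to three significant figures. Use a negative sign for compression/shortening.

-0.469 mm

A_1 = 229.1 mm².
A_2 = 483.1 mm².
Equal strain + equilibrium ⇒ each member carries load in proportion to AE: A₁E₁ = 27490000 N, A₂E₂ = 98060000 N, ΣAE = 125500000 N.
δ = PL/ΣAE = -69300·850/125500000 = -0.4692 mm.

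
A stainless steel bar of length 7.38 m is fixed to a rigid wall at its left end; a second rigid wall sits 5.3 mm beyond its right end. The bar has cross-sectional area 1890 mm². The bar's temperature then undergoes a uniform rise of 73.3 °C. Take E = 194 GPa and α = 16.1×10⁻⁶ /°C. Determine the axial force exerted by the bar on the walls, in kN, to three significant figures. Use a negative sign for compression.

-169 kN

Free thermal expansion αLΔT = 16.1e-6 · 7380 · 73.3 = 8.709 mm.
The walls engage after the gap closes; constrained expansion = 8.709 − 5.3 = 3.409 mm.
The walls impose strain ε = −(3.409)/7380 = -4.6197e-04; σ = Eε = 194000 · -4.6197e-04 = -89.62 MPa.
Wall reaction R = σ·A = -89.62·1890 = -169400 N = -169.4 kN.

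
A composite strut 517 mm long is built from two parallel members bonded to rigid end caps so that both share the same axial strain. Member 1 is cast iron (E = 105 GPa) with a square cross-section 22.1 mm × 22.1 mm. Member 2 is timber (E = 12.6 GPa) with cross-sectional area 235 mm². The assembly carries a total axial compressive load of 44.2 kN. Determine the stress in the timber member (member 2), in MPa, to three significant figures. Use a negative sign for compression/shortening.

A_1 = 488.4 mm².
Equal strain + equilibrium ⇒ each member carries load in proportion to AE: A₁E₁ = 51280000 N, A₂E₂ = 2961000 N, ΣAE = 54240000 N.
σ₂ = P·E₂/ΣAE = -44200·12600/54240000 = -10.27 MPa.

-10.3 MPa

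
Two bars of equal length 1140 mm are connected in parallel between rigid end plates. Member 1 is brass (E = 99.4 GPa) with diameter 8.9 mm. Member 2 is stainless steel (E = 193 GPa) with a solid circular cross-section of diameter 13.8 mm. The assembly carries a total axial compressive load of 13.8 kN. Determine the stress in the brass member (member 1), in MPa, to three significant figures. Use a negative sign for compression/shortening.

-39.1 MPa

A_1 = 62.21 mm².
A_2 = 149.6 mm².
Equal strain + equilibrium ⇒ each member carries load in proportion to AE: A₁E₁ = 6184000 N, A₂E₂ = 28870000 N, ΣAE = 35050000 N.
σ₁ = P·E₁/ΣAE = -13800·99400/35050000 = -39.13 MPa.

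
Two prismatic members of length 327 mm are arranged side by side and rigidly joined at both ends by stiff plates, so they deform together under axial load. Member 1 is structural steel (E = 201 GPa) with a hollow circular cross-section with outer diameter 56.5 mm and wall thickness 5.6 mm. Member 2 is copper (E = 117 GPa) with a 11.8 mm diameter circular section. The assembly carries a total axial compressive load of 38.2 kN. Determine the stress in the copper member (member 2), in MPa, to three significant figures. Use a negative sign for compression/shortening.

A_1 = 895.5 mm².
A_2 = 109.4 mm².
Equal strain + equilibrium ⇒ each member carries load in proportion to AE: A₁E₁ = 180000000 N, A₂E₂ = 12790000 N, ΣAE = 192800000 N.
σ₂ = P·E₂/ΣAE = -38200·117000/192800000 = -23.18 MPa.

-23.2 MPa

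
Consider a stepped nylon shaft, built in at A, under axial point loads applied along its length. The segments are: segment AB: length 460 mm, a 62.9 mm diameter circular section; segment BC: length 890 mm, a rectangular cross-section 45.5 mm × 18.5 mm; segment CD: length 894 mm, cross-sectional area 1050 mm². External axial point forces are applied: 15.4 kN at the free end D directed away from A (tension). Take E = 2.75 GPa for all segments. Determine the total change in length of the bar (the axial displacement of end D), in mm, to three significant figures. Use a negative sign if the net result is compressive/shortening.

11.5 mm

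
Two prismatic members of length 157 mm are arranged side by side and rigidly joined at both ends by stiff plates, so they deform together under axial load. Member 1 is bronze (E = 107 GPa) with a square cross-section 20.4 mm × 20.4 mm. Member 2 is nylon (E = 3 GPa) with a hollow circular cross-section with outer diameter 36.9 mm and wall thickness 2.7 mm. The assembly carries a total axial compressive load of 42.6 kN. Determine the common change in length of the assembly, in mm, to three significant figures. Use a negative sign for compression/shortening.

A_1 = 416.2 mm².
A_2 = 290.1 mm².
Equal strain + equilibrium ⇒ each member carries load in proportion to AE: A₁E₁ = 44530000 N, A₂E₂ = 870300 N, ΣAE = 45400000 N.
δ = PL/ΣAE = -42600·157/45400000 = -0.1473 mm.

-0.147 mm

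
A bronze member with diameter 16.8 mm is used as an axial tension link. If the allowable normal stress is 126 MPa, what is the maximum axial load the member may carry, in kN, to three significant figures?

A = 221.7 mm².
P_max = σ_allow · A = 126 · 221.7 = 27930 N = 27.93 kN.

27.9 kN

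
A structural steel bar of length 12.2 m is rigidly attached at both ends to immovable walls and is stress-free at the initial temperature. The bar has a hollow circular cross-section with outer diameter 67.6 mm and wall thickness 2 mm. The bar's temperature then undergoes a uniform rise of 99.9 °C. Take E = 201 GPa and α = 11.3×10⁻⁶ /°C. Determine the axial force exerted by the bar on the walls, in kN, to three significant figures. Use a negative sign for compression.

Free thermal expansion αLΔT = 11.3e-6 · 12200 · 99.9 = 13.77 mm.
The walls impose strain ε = −(13.77)/12200 = -1.1289e-03; σ = Eε = 201000 · -1.1289e-03 = -226.9 MPa.
Wall reaction R = σ·A = -226.9·412.2 = -93520 N = -93.52 kN.

-93.5 kN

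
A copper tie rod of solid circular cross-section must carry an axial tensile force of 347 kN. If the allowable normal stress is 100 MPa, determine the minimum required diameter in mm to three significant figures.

66.5 mm

Required area A ≥ P/σ_allow = 347000/100 = 3470 mm².
For a solid circular section, d ≥ √(4A/π) = 66.47 mm.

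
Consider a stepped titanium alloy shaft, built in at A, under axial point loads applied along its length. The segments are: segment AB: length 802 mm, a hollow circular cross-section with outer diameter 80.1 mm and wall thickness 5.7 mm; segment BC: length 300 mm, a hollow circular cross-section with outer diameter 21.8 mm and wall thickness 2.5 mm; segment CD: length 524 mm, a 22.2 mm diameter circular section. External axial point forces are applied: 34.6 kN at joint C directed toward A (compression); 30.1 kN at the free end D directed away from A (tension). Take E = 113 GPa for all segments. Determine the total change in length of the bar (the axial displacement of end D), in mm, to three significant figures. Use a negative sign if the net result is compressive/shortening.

0.258 mm

Internal axial forces (sectioning from the free end, tension +): N_CD = 30.1 kN, N_BC = -4.5 kN, N_AB = -4.5 kN.
A_AB = 1332 mm².
A_BC = 151.6 mm².
A_CD = 387.1 mm².
δ_AB = -4500·802/(1332·113000) = -0.02397 mm
δ_BC = -4500·300/(151.6·113000) = -0.07881 mm
δ_CD = 30100·524/(387.1·113000) = 0.3606 mm
δ = Σδ_i = 0.2578 mm.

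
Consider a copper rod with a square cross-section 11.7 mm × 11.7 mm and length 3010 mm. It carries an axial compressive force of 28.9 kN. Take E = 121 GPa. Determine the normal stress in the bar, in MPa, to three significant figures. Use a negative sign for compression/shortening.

-211 MPa

A = 136.9 mm².
σ = N/A = -28900/136.9 = -211.1 MPa.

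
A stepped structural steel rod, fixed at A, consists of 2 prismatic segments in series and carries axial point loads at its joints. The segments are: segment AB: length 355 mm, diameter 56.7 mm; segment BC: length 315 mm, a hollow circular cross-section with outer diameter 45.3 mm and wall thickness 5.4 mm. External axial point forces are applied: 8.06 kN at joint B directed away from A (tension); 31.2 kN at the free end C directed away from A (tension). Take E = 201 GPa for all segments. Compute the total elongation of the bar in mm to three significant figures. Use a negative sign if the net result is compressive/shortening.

Internal axial forces (sectioning from the free end, tension +): N_BC = 31.2 kN, N_AB = 39.26 kN.
A_AB = 2525 mm².
A_BC = 676.9 mm².
δ_AB = 39260·355/(2525·201000) = 0.02746 mm
δ_BC = 31200·315/(676.9·201000) = 0.07224 mm
δ = Σδ_i = 0.0997 mm.

0.0997 mm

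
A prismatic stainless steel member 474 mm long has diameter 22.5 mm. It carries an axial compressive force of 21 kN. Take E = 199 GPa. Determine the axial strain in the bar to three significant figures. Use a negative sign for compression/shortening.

-2.65e-04

A = 397.6 mm².
σ = N/A = -52.82 MPa; ε = σ/E = -52.82/199000 = -2.654e-04.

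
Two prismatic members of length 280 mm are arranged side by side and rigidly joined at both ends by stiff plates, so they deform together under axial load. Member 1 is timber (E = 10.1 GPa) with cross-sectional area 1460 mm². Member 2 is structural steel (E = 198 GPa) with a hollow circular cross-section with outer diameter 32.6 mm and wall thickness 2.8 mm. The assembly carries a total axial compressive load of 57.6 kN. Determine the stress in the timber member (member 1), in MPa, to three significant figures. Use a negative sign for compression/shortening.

-8.73 MPa

A_2 = 262.1 mm².
Equal strain + equilibrium ⇒ each member carries load in proportion to AE: A₁E₁ = 14750000 N, A₂E₂ = 51900000 N, ΣAE = 66650000 N.
σ₁ = P·E₁/ΣAE = -57600·10100/66650000 = -8.729 MPa.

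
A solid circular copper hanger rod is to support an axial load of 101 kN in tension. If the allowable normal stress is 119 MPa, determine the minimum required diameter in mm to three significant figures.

32.9 mm

Required area A ≥ P/σ_allow = 101000/119 = 848.7 mm².
For a solid circular section, d ≥ √(4A/π) = 32.87 mm.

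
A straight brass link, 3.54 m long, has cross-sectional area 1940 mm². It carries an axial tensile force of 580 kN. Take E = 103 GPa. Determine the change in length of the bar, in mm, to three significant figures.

10.3 mm

δ_mech = NL/(AE) = 580000·3540/(1940·103000) = 10.28 mm.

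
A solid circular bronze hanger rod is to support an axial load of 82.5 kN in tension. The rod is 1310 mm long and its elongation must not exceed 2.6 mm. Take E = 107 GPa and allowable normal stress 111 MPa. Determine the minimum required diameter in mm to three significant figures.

30.8 mm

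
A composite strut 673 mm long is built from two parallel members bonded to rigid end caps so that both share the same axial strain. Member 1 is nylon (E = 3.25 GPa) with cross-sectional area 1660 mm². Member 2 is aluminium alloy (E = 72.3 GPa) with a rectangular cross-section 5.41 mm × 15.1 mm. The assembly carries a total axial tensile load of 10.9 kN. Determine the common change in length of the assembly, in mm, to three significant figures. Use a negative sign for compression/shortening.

A_2 = 81.69 mm².
Equal strain + equilibrium ⇒ each member carries load in proportion to AE: A₁E₁ = 5395000 N, A₂E₂ = 5906000 N, ΣAE = 11300000 N.
δ = PL/ΣAE = 10900·673/11300000 = 0.6491 mm.

0.649 mm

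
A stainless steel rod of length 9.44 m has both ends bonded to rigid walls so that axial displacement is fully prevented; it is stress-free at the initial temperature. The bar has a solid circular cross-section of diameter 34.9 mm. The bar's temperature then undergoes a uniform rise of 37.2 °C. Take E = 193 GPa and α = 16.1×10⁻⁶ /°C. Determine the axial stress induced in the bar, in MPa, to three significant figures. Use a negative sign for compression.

Free thermal expansion αLΔT = 16.1e-6 · 9440 · 37.2 = 5.654 mm.
The walls impose strain ε = −(5.654)/9440 = -5.9892e-04; σ = Eε = 193000 · -5.9892e-04 = -115.6 MPa.

-116 MPa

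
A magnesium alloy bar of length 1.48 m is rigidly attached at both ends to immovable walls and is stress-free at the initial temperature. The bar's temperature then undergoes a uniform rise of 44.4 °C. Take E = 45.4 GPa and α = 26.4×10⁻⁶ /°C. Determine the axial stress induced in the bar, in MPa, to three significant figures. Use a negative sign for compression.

-53.2 MPa

Free thermal expansion αLΔT = 26.4e-6 · 1480 · 44.4 = 1.735 mm.
The walls impose strain ε = −(1.735)/1480 = -1.1722e-03; σ = Eε = 45400 · -1.1722e-03 = -53.22 MPa.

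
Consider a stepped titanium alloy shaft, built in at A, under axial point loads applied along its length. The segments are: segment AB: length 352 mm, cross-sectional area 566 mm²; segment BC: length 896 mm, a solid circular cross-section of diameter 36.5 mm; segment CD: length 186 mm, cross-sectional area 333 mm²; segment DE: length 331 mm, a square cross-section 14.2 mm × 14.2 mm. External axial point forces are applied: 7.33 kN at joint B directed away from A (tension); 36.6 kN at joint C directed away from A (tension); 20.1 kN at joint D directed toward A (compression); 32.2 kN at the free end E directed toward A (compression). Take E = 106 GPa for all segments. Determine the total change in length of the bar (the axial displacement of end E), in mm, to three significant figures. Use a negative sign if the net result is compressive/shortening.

Internal axial forces (sectioning from the free end, tension +): N_DE = -32.2 kN, N_CD = -52.3 kN, N_BC = -15.7 kN, N_AB = -8.37 kN.
A_BC = 1046 mm².
A_DE = 201.6 mm².
δ_AB = -8370·352/(566·106000) = -0.04911 mm
δ_BC = -15700·896/(1046·106000) = -0.1268 mm
δ_CD = -52300·186/(333·106000) = -0.2756 mm
δ_DE = -32200·331/(201.6·106000) = -0.4987 mm
δ = Σδ_i = -0.9502 mm.

-0.950 mm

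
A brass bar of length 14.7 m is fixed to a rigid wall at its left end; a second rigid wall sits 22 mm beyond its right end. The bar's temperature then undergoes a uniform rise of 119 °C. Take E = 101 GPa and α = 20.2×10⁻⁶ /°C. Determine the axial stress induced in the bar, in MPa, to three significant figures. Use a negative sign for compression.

Free thermal expansion αLΔT = 20.2e-6 · 14700 · 119 = 35.34 mm.
The walls engage after the gap closes; constrained expansion = 35.34 − 22 = 13.34 mm.
The walls impose strain ε = −(13.34)/14700 = -9.0720e-04; σ = Eε = 101000 · -9.0720e-04 = -91.63 MPa.

-91.6 MPa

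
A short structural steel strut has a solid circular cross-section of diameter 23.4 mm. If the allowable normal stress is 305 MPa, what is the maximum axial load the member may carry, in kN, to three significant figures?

A = 430.1 mm².
P_max = σ_allow · A = 305 · 430.1 = 131200 N = 131.2 kN.

131 kN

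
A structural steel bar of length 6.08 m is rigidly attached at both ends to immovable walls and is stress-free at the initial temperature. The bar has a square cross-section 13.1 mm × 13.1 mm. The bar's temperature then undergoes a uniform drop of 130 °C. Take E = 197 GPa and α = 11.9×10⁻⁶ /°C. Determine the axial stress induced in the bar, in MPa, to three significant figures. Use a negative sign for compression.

305 MPa

Free thermal expansion αLΔT = 11.9e-6 · 6080 · -130 = -9.406 mm.
The walls impose strain ε = −(-9.406)/6080 = 1.5470e-03; σ = Eε = 197000 · 1.5470e-03 = 304.8 MPa.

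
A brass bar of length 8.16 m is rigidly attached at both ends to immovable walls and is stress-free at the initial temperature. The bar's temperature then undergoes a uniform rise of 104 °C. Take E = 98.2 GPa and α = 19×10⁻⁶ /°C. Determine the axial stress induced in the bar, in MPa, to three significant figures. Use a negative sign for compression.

-194 MPa

Free thermal expansion αLΔT = 19e-6 · 8160 · 104 = 16.12 mm.
The walls impose strain ε = −(16.12)/8160 = -1.9760e-03; σ = Eε = 98200 · -1.9760e-03 = -194 MPa.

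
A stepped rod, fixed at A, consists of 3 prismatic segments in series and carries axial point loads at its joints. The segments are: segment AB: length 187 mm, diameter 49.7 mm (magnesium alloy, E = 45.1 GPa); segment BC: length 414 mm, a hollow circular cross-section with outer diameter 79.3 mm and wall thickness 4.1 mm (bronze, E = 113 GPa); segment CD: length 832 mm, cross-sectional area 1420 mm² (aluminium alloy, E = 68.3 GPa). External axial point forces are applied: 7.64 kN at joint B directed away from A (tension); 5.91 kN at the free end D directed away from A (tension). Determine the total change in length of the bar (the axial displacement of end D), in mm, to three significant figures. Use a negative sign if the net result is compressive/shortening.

Internal axial forces (sectioning from the free end, tension +): N_CD = 5.91 kN, N_BC = 5.91 kN, N_AB = 13.55 kN.
A_AB = 1940 mm².
A_BC = 968.6 mm².
δ_AB = 13550·187/(1940·45100) = 0.02896 mm
δ_BC = 5910·414/(968.6·113000) = 0.02235 mm
δ_CD = 5910·832/(1420·68300) = 0.0507 mm
δ = Σδ_i = 0.102 mm.

0.102 mm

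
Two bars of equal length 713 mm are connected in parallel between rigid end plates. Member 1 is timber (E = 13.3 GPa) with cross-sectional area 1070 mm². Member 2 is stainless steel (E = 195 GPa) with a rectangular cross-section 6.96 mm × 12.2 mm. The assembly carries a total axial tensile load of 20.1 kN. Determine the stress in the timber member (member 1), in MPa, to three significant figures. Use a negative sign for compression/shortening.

A_2 = 84.91 mm².
Equal strain + equilibrium ⇒ each member carries load in proportion to AE: A₁E₁ = 14230000 N, A₂E₂ = 16560000 N, ΣAE = 30790000 N.
σ₁ = P·E₁/ΣAE = 20100·13300/30790000 = 8.683 MPa.

8.68 MPa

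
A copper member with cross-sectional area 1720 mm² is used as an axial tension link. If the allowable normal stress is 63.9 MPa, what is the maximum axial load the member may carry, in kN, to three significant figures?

110 kN

P_max = σ_allow · A = 63.9 · 1720 = 109900 N = 109.9 kN.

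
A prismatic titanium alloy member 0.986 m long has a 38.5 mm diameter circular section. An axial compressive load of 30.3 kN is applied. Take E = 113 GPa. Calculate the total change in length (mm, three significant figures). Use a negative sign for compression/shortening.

A = 1164 mm².
δ_mech = NL/(AE) = -30300·986/(1164·113000) = -0.2271 mm.

-0.227 mm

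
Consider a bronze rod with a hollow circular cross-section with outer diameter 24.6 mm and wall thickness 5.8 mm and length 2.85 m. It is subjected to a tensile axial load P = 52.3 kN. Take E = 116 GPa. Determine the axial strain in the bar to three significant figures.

0.00132

A = 342.6 mm².
σ = N/A = 152.7 MPa; ε = σ/E = 152.7/116000 = 1.316e-03.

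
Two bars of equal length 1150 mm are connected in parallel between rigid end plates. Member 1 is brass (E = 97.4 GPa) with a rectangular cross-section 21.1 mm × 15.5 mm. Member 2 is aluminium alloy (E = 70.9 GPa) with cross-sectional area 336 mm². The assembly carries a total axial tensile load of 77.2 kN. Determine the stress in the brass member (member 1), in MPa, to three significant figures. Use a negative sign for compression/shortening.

135 MPa

A_1 = 327.1 mm².
Equal strain + equilibrium ⇒ each member carries load in proportion to AE: A₁E₁ = 31850000 N, A₂E₂ = 23820000 N, ΣAE = 55680000 N.
σ₁ = P·E₁/ΣAE = 77200·97400/55680000 = 135.1 MPa.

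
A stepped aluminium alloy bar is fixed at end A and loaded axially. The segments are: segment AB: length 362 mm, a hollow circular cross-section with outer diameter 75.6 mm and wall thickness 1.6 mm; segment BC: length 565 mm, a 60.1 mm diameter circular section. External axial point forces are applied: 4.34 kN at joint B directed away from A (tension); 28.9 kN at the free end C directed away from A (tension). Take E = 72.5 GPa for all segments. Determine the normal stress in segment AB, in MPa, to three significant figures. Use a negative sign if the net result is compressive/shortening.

Internal axial forces (sectioning from the free end, tension +): N_BC = 28.9 kN, N_AB = 33.24 kN.
A_AB = 372 mm².
σ_AB = N_AB/A_AB = 33240/372 = 89.36 MPa.

89.4 MPa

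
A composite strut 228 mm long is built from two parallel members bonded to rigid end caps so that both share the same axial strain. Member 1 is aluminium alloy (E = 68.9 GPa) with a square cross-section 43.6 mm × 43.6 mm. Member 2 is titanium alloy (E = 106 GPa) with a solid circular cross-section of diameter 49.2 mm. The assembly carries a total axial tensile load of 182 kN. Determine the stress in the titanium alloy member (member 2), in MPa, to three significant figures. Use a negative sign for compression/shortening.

58.0 MPa

A_1 = 1901 mm².
A_2 = 1901 mm².
Equal strain + equilibrium ⇒ each member carries load in proportion to AE: A₁E₁ = 131000000 N, A₂E₂ = 201500000 N, ΣAE = 332500000 N.
σ₂ = P·E₂/ΣAE = 182000·106000/332500000 = 58.02 MPa.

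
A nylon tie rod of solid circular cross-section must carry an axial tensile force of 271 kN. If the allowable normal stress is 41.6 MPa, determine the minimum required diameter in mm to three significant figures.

91.1 mm

Required area A ≥ P/σ_allow = 271000/41.6 = 6514 mm².
For a solid circular section, d ≥ √(4A/π) = 91.07 mm.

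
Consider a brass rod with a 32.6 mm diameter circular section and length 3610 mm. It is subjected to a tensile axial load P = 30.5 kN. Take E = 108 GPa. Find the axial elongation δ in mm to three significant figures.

1.22 mm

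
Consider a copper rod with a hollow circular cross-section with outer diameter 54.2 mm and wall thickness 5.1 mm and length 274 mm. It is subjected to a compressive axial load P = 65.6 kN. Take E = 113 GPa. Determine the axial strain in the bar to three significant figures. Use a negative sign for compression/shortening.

A = 786.7 mm².
σ = N/A = -83.39 MPa; ε = σ/E = -83.39/113000 = -7.379e-04.

-7.38e-04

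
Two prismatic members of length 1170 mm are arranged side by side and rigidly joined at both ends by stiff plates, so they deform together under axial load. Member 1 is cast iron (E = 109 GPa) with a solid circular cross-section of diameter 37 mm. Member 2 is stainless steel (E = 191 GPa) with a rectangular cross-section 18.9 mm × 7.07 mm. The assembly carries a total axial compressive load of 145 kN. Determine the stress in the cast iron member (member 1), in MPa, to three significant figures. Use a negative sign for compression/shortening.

-111 MPa

A_1 = 1075 mm².
A_2 = 133.6 mm².
Equal strain + equilibrium ⇒ each member carries load in proportion to AE: A₁E₁ = 117200000 N, A₂E₂ = 25520000 N, ΣAE = 142700000 N.
σ₁ = P·E₁/ΣAE = -145000·109000/142700000 = -110.7 MPa.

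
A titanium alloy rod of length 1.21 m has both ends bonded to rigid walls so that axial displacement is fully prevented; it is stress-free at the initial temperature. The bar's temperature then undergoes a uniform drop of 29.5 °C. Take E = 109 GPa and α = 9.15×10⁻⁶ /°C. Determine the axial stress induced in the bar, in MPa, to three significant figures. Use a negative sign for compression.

29.4 MPa

Free thermal expansion αLΔT = 9.15e-6 · 1210 · -29.5 = -0.3266 mm.
The walls impose strain ε = −(-0.3266)/1210 = 2.6993e-04; σ = Eε = 109000 · 2.6993e-04 = 29.42 MPa.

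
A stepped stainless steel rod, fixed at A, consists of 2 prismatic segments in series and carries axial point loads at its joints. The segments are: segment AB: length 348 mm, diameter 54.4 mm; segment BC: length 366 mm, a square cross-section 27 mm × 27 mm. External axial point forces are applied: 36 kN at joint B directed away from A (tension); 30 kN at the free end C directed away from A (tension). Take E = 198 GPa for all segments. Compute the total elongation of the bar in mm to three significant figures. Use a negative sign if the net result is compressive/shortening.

0.126 mm

Internal axial forces (sectioning from the free end, tension +): N_BC = 30 kN, N_AB = 66 kN.
A_AB = 2324 mm².
A_BC = 729 mm².
δ_AB = 66000·348/(2324·198000) = 0.04991 mm
δ_BC = 30000·366/(729·198000) = 0.07607 mm
δ = Σδ_i = 0.126 mm.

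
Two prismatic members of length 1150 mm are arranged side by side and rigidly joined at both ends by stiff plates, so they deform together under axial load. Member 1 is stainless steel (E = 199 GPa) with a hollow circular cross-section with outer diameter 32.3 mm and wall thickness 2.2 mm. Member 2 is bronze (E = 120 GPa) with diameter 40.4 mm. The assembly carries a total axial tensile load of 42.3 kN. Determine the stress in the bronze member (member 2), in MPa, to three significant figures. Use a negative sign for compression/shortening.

A_1 = 208 mm².
A_2 = 1282 mm².
Equal strain + equilibrium ⇒ each member carries load in proportion to AE: A₁E₁ = 41400000 N, A₂E₂ = 153800000 N, ΣAE = 195200000 N.
σ₂ = P·E₂/ΣAE = 42300·120000/195200000 = 26 MPa.

26.0 MPa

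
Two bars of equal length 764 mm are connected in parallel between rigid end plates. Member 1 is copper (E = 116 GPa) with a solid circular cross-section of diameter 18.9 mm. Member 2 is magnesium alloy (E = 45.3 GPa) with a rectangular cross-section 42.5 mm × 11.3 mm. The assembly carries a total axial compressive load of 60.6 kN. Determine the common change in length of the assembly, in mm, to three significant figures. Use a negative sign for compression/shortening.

A_1 = 280.6 mm².
A_2 = 480.3 mm².
Equal strain + equilibrium ⇒ each member carries load in proportion to AE: A₁E₁ = 32540000 N, A₂E₂ = 21760000 N, ΣAE = 54300000 N.
δ = PL/ΣAE = -60600·764/54300000 = -0.8527 mm.

-0.853 mm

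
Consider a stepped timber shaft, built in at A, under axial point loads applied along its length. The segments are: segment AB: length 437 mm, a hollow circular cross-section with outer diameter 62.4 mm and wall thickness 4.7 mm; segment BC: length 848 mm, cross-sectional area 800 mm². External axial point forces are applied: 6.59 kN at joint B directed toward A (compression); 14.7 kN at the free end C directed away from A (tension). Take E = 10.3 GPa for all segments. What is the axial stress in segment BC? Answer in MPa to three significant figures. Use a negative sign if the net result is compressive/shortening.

Internal axial forces (sectioning from the free end, tension +): N_BC = 14.7 kN, N_AB = 8.11 kN.
σ_BC = N_BC/A_BC = 14700/800 = 18.38 MPa.

18.4 MPa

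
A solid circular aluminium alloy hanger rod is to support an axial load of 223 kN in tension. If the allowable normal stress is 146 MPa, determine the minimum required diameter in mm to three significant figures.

44.1 mm

Required area A ≥ P/σ_allow = 223000/146 = 1527 mm².
For a solid circular section, d ≥ √(4A/π) = 44.1 mm.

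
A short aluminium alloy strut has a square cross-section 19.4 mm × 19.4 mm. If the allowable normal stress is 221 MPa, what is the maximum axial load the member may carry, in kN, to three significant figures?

83.2 kN

A = 376.4 mm².
P_max = σ_allow · A = 221 · 376.4 = 83180 N = 83.18 kN.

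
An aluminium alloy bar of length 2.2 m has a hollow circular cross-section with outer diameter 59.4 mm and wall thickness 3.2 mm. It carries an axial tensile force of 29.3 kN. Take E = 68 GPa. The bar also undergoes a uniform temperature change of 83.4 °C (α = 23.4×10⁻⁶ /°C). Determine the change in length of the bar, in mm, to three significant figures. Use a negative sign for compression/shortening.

A = 565 mm².
δ_mech = NL/(AE) = 29300·2200/(565·68000) = 1.678 mm.
δ_thermal = αLΔT = 23.4e-6·2200·83.4 = 4.293 mm.
δ = δ_mech + δ_thermal = 5.971 mm.

5.97 mm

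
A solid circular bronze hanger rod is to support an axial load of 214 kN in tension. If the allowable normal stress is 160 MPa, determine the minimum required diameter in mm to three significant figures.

Required area A ≥ P/σ_allow = 214000/160 = 1338 mm².
For a solid circular section, d ≥ √(4A/π) = 41.27 mm.

41.3 mm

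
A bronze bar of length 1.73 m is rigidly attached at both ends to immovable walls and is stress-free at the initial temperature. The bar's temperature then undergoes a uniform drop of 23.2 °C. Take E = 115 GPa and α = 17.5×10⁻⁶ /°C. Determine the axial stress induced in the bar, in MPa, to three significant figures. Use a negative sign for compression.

46.7 MPa

Free thermal expansion αLΔT = 17.5e-6 · 1730 · -23.2 = -0.7024 mm.
The walls impose strain ε = −(-0.7024)/1730 = 4.0600e-04; σ = Eε = 115000 · 4.0600e-04 = 46.69 MPa.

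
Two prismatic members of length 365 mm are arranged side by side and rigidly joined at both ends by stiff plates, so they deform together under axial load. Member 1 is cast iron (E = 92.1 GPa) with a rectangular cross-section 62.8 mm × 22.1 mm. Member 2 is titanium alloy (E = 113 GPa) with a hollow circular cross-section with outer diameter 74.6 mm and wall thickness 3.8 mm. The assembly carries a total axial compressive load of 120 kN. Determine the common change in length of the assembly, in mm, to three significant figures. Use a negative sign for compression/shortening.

A_1 = 1388 mm².
A_2 = 845.2 mm².
Equal strain + equilibrium ⇒ each member carries load in proportion to AE: A₁E₁ = 127800000 N, A₂E₂ = 95510000 N, ΣAE = 223300000 N.
δ = PL/ΣAE = -120000·365/223300000 = -0.1961 mm.

-0.196 mm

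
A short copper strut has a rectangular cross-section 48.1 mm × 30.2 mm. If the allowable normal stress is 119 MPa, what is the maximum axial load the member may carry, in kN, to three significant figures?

173 kN

A = 1453 mm².
P_max = σ_allow · A = 119 · 1453 = 172900 N = 172.9 kN.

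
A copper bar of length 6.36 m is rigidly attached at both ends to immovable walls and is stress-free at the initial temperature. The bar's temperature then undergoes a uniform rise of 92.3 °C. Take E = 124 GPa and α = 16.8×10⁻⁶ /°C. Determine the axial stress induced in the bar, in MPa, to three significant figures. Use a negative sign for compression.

Free thermal expansion αLΔT = 16.8e-6 · 6360 · 92.3 = 9.862 mm.
The walls impose strain ε = −(9.862)/6360 = -1.5506e-03; σ = Eε = 124000 · -1.5506e-03 = -192.3 MPa.

-192 MPa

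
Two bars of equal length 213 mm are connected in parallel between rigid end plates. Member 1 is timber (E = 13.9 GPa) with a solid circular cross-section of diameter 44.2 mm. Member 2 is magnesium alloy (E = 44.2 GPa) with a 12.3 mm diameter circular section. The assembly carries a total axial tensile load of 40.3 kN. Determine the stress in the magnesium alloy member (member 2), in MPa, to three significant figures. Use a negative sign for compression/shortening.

67.0 MPa

A_1 = 1534 mm².
A_2 = 118.8 mm².
Equal strain + equilibrium ⇒ each member carries load in proportion to AE: A₁E₁ = 21330000 N, A₂E₂ = 5252000 N, ΣAE = 26580000 N.
σ₂ = P·E₂/ΣAE = 40300·44200/26580000 = 67.02 MPa.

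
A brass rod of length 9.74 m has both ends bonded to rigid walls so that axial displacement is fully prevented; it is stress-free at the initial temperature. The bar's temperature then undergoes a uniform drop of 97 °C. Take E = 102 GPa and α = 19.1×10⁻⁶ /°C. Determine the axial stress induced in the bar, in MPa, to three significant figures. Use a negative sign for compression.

Free thermal expansion αLΔT = 19.1e-6 · 9740 · -97 = -18.05 mm.
The walls impose strain ε = −(-18.05)/9740 = 1.8527e-03; σ = Eε = 102000 · 1.8527e-03 = 189 MPa.

189 MPa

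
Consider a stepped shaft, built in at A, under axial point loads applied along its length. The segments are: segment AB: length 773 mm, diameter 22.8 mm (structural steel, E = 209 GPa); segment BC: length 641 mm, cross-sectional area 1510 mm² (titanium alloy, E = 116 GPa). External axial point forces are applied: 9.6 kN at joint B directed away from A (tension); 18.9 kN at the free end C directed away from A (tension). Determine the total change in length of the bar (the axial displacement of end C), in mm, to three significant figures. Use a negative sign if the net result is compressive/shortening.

0.327 mm

Internal axial forces (sectioning from the free end, tension +): N_BC = 18.9 kN, N_AB = 28.5 kN.
A_AB = 408.3 mm².
δ_AB = 28500·773/(408.3·209000) = 0.2582 mm
δ_BC = 18900·641/(1510·116000) = 0.06916 mm
δ = Σδ_i = 0.3273 mm.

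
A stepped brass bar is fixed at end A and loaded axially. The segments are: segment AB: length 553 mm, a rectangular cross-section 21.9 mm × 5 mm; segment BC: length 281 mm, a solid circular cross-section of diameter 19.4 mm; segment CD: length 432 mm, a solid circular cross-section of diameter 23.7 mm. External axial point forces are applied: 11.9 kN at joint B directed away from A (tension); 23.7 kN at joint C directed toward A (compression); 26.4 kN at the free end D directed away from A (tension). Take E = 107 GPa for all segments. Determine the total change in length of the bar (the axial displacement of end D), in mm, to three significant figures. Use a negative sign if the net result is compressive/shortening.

0.955 mm

Internal axial forces (sectioning from the free end, tension +): N_CD = 26.4 kN, N_BC = 2.7 kN, N_AB = 14.6 kN.
A_AB = 109.5 mm².
A_BC = 295.6 mm².
A_CD = 441.2 mm².
δ_AB = 14600·553/(109.5·107000) = 0.6891 mm
δ_BC = 2700·281/(295.6·107000) = 0.02399 mm
δ_CD = 26400·432/(441.2·107000) = 0.2416 mm
δ = Σδ_i = 0.9547 mm.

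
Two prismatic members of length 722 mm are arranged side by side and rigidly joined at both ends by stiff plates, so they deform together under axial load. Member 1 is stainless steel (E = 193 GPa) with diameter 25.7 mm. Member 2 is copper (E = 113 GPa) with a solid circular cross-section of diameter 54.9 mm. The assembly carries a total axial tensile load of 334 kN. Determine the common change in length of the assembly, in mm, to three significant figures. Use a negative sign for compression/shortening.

A_1 = 518.7 mm².
A_2 = 2367 mm².
Equal strain + equilibrium ⇒ each member carries load in proportion to AE: A₁E₁ = 100100000 N, A₂E₂ = 267500000 N, ΣAE = 367600000 N.
δ = PL/ΣAE = 334000·722/367600000 = 0.656 mm.

0.656 mm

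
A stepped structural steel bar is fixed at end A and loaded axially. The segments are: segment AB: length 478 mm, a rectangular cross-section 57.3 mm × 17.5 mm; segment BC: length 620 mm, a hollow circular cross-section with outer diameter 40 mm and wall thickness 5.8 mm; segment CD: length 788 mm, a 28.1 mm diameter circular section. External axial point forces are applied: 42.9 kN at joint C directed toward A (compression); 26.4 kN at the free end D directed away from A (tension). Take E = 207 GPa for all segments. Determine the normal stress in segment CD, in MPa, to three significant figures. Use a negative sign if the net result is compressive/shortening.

Internal axial forces (sectioning from the free end, tension +): N_CD = 26.4 kN, N_BC = -16.5 kN, N_AB = -16.5 kN.
A_CD = 620.2 mm².
σ_CD = N_CD/A_CD = 26400/620.2 = 42.57 MPa.

42.6 MPa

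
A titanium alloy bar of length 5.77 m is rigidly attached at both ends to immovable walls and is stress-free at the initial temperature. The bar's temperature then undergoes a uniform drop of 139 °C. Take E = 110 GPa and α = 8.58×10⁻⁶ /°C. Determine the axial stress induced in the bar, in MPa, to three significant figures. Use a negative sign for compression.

Free thermal expansion αLΔT = 8.58e-6 · 5770 · -139 = -6.881 mm.
The walls impose strain ε = −(-6.881)/5770 = 1.1926e-03; σ = Eε = 110000 · 1.1926e-03 = 131.2 MPa.

131 MPa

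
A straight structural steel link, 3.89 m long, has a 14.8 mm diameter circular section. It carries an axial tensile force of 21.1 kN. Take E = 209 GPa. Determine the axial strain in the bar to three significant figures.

5.87e-04

A = 172 mm².
σ = N/A = 122.7 MPa; ε = σ/E = 122.7/209000 = 5.868e-04.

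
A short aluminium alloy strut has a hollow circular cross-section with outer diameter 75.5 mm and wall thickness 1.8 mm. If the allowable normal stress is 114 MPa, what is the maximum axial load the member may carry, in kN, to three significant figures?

A = 416.8 mm².
P_max = σ_allow · A = 114 · 416.8 = 47510 N = 47.51 kN.

47.5 kN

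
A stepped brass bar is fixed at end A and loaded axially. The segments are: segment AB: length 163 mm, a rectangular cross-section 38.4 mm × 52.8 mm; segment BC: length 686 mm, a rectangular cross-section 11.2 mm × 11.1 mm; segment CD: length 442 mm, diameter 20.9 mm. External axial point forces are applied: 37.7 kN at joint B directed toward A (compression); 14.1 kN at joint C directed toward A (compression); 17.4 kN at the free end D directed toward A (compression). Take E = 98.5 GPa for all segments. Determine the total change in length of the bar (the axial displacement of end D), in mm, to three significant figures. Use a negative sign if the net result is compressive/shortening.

-2.05 mm

Internal axial forces (sectioning from the free end, tension +): N_CD = -17.4 kN, N_BC = -31.5 kN, N_AB = -69.2 kN.
A_AB = 2028 mm².
A_BC = 124.3 mm².
A_CD = 343.1 mm².
δ_AB = -69200·163/(2028·98500) = -0.05648 mm
δ_BC = -31500·686/(124.3·98500) = -1.765 mm
δ_CD = -17400·442/(343.1·98500) = -0.2276 mm
δ = Σδ_i = -2.049 mm.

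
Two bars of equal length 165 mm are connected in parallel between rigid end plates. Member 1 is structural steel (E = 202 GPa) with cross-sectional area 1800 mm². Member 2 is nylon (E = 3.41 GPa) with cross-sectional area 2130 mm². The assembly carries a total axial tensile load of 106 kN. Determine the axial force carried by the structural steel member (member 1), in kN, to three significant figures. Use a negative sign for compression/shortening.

Equal strain + equilibrium ⇒ each member carries load in proportion to AE: A₁E₁ = 363600000 N, A₂E₂ = 7263000 N, ΣAE = 370900000 N.
F₁ = P·A₁E₁/ΣAE = 106000·363600000/370900000 = 103900 N.

104 kN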